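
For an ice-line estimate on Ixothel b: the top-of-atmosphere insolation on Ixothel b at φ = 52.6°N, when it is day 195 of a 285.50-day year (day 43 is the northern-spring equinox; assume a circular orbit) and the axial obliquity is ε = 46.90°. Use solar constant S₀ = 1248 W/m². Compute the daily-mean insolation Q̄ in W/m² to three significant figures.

Solar longitude: λ_s = 360° × (195 − 43)/285.50 = 191.664°.
sin δ = sin 46.90° × sin 191.664° = -0.14762, so δ = -8.489°.
cos H₀ = −tan(+52.6°) tan(-8.489°) = 0.1952, H₀ = 1.3743 rad.
Bracket: H₀ sin φ sin δ + cos φ cos δ sin H₀ = 1.3743×0.79441×-0.14762 + 0.60738×0.98904×0.98076 = -0.161165 + 0.589165 = 0.428000.
Q̄ = (S₀/π) × [bracket] = (1248/π) × 0.428000 = 170.0 W/m².

Q̄ ≈ 170 W/m²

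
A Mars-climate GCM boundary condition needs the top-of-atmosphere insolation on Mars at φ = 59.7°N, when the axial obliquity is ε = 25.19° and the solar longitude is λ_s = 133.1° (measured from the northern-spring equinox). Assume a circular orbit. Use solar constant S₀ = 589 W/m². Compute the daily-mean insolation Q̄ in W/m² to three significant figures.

Q̄ ≈ 183 W/m²

Solar declination: sin δ = sin ε · sin λ_s = sin 25.19° × sin 133.1° = 0.31077, so δ = +18.106°.
cos H₀ = −tan(+59.7°) tan(+18.106°) = -0.5595, H₀ = 2.1646 rad.
Bracket: H₀ sin φ sin δ + cos φ cos δ sin H₀ = 2.1646×0.86340×0.31077 + 0.50453×0.95048×0.82881 = 0.580803 + 0.397452 = 0.978255.
Q̄ = (S₀/π) × [bracket] = (589/π) × 0.978255 = 183.4 W/m².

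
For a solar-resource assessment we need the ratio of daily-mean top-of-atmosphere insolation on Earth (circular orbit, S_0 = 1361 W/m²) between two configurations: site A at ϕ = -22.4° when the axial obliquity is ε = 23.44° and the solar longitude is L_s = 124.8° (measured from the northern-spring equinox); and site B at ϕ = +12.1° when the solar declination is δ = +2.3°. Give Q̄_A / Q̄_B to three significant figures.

— Configuration A (ϕ=-22.4°):
Solar declination: sin δ = sin ε · sin L_s = sin 23.44° × sin 124.8° = 0.32664, so δ = +19.065°.
cos h₀ = −tan(-22.4°) tan(+19.065°) = 0.1424, h₀ = 1.4279 rad.
Bracket: h₀ sin ϕ sin δ + cos ϕ cos δ sin h₀ = 1.4279×-0.38107×0.32664 + 0.92455×0.94515×0.98980 = -0.177735 + 0.864925 = 0.687190.
Q̄ = (S_0/π) × [bracket] = (1361/π) × 0.687190 = 297.70 W/m².
— Configuration B (ϕ=+12.1°):
cos h₀ = −tan(+12.1°) tan(+2.300°) = -0.0086, h₀ = 1.5794 rad.
Bracket: h₀ sin ϕ sin δ + cos ϕ cos δ sin h₀ = 1.5794×0.20962×0.04013 + 0.97778×0.99919×0.99996 = 0.013286 + 0.976949 = 0.990235.
Q̄ = (S_0/π) × [bracket] = (1361/π) × 0.990235 = 428.99 W/m².
Ratio Q̄_A / Q̄_B = 297.70 / 428.99 = 0.6940.

Q̄_A / Q̄_B ≈ 0.694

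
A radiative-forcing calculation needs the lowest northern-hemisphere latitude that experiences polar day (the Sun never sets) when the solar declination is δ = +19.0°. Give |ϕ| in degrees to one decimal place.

|ϕ| = 71.0°

Polar day requires cos h₀ = −tan ϕ tan δ ≤ −1, i.e. tan ϕ tan δ ≥ 1.
The boundary is |tan ϕ| · |tan δ| = 1, so |ϕ| = 90° − |δ| = 90° − 19.0° = 71.0° in the northern hemisphere.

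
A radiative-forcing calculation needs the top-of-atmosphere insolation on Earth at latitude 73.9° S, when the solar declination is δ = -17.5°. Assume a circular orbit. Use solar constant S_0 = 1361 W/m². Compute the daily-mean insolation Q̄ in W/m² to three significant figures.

cos h₀ = −tan(-73.9°) tan(-17.500°) = -1.0924 ≤ −1 ⇒ polar day, h₀ = π.
Bracket: h₀ sin ϕ sin δ + cos ϕ cos δ sin h₀ = 3.1416×-0.96078×-0.30071 + 0.27731×0.95372×0.00000 = 0.907659 + 0.000000 = 0.907659.
Q̄ = (S_0/π) × [bracket] = (1361/π) × 0.907659 = 393.2 W/m².

Q̄ ≈ 393 W/m²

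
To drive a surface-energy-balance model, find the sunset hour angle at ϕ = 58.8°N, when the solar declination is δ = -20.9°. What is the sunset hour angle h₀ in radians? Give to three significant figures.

h₀ = 0.889 rad

cos h₀ = −tan ϕ · tan δ = −tan(+58.8°) × tan(-20.900°) = 0.6305, so h₀ = 0.8886 rad = 50.91°.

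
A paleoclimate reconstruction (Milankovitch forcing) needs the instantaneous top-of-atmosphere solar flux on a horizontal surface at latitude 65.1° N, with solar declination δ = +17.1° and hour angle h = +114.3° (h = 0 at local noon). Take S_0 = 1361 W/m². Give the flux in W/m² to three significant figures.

cos θ_z = sin ϕ sin δ + cos ϕ cos δ cos h = 0.266708 + -0.165603 = 0.101105.
Flux = S_0 · cos θ_z = 1361 × 0.101105 = 137.6 W/m².

138 W/m²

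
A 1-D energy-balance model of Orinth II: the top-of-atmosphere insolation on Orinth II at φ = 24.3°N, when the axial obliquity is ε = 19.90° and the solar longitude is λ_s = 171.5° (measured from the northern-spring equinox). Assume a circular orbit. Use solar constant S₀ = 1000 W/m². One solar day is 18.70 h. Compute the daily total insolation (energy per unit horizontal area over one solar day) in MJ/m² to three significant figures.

Solar declination: sin δ = sin ε · sin λ_s = sin 19.90° × sin 171.5° = 0.05031, so δ = +2.884°.
cos H₀ = −tan(+24.3°) tan(+2.884°) = -0.0227, H₀ = 1.5935 rad.
Bracket: H₀ sin φ sin δ + cos φ cos δ sin H₀ = 1.5935×0.41151×0.05031 + 0.91140×0.99873×0.99974 = 0.032990 + 0.910006 = 0.942996.
Q̄ = (S₀/π) × [bracket] = (1000/π) × 0.942996 = 300.16 W/m².
Daily total = Q̄ × 18.70 h × 3600 s/h = 300.16 × 18.70 × 3600 / 10⁶ = 20.21 MJ/m².

20.2 MJ/m²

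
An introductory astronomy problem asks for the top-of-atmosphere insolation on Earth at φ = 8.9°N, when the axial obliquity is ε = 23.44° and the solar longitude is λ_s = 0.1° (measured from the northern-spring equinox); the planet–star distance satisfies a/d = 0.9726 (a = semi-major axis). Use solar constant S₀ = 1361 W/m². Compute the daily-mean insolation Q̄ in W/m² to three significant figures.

Solar declination: sin δ = sin ε · sin λ_s = sin 23.44° × sin 0.1° = 0.00069, so δ = +0.040°.
cos H₀ = −tan(+8.9°) tan(+0.040°) = -0.0001, H₀ = 1.5709 rad.
Bracket: H₀ sin φ sin δ + cos φ cos δ sin H₀ = 1.5709×0.15471×0.00069 + 0.98796×1.00000×1.00000 = 0.000168 + 0.987960 = 0.988128.
Inverse-square distance factor (a/d)² = 0.9726² = 0.945951.
Q̄ = (S₀/π) × 0.945951 × [bracket] = (1361/π) × 0.945951 × 0.988128 = 404.9 W/m².

Q̄ ≈ 405 W/m²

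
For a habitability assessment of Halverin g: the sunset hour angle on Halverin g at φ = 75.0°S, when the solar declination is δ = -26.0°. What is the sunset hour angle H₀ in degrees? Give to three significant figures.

H₀ = 180°

Sunrise equation: cos H₀ = −tan φ · tan δ = -1.8202 ≤ −1, so the host star never sets (polar day) and H₀ = π.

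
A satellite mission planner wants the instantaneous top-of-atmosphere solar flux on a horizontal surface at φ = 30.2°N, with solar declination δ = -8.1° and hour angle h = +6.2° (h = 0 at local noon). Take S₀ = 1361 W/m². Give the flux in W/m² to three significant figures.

cos θ_z = sin φ sin δ + cos φ cos δ cos h = -0.070876 + 0.850648 = 0.779772.
Flux = S₀ · cos θ_z = 1361 × 0.779772 = 1061 W/m².

1.06e+03 W/m²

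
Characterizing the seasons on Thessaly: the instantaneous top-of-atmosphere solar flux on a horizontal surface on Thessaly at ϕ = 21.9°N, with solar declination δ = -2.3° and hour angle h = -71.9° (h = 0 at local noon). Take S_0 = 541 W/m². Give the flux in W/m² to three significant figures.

cos θ_z = sin ϕ sin δ + cos ϕ cos δ cos h = -0.014969 + 0.288025 = 0.273056.
Flux = S_0 · cos θ_z = 541 × 0.273056 = 147.7 W/m².

148 W/m²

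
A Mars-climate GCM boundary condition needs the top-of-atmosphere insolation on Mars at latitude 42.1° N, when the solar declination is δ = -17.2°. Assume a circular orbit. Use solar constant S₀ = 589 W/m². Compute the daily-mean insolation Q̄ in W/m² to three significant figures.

Q̄ ≈ 79.7 W/m²

cos H₀ = −tan(+42.1°) tan(-17.200°) = 0.2797, H₀ = 1.2873 rad.
Bracket: H₀ sin φ sin δ + cos φ cos δ sin H₀ = 1.2873×0.67043×-0.29571 + 0.74198×0.95528×0.96009 = -0.255211 + 0.680511 = 0.425300.
Q̄ = (S₀/π) × [bracket] = (589/π) × 0.425300 = 79.74 W/m².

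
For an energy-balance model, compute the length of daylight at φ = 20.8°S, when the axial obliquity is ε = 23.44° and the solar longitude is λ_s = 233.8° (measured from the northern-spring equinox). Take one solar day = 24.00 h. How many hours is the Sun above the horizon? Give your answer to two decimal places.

Solar declination: sin δ = sin ε · sin λ_s = sin 23.44° × sin 233.8° = -0.32100, so δ = -18.723°.
cos H₀ = −tan φ · tan δ = −tan(-20.8°) × tan(-18.723°) = -0.1287, so H₀ = 1.6999 rad = 97.40°.
Daylight = 2H₀/(2π) × 24.00 h = (1.6999/π) × 24.00 = 12.99 h.

12.99 h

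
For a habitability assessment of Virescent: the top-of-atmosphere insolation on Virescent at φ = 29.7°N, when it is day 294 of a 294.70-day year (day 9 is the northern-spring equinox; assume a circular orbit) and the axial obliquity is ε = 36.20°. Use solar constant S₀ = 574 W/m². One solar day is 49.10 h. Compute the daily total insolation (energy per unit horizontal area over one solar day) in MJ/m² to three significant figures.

Solar longitude: λ_s = 360° × (294 − 9)/294.70 = 348.151°.
sin δ = sin 36.20° × sin 348.151° = -0.12127, so δ = -6.966°.
cos H₀ = −tan(+29.7°) tan(-6.966°) = 0.0697, H₀ = 1.5011 rad.
Bracket: H₀ sin φ sin δ + cos φ cos δ sin H₀ = 1.5011×0.49546×-0.12127 + 0.86863×0.99262×0.99757 = -0.090193 + 0.860124 = 0.769931.
Q̄ = (S₀/π) × [bracket] = (574/π) × 0.769931 = 140.67 W/m².
Daily total = Q̄ × 49.10 h × 3600 s/h = 140.67 × 49.10 × 3600 / 10⁶ = 24.86 MJ/m².

24.9 MJ/m²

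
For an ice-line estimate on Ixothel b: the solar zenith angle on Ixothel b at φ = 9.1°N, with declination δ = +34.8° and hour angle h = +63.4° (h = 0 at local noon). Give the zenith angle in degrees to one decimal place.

cos θ_z = sin φ sin δ + cos φ cos δ cos h = 0.090263 + 0.363049 = 0.453312.
θ_z = arccos(0.453312) = 63.0°.

θ_z = 63.0°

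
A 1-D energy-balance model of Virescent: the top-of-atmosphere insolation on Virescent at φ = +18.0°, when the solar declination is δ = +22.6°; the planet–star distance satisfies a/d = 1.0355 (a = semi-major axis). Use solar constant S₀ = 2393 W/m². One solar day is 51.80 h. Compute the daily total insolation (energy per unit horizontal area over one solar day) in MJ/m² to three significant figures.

163 MJ/m²

cos H₀ = −tan(+18.0°) tan(+22.600°) = -0.1353, H₀ = 1.7065 rad.
Bracket: H₀ sin φ sin δ + cos φ cos δ sin H₀ = 1.7065×0.30902×0.38430 + 0.95106×0.92321×0.99081 = 0.202658 + 0.869959 = 1.072617.
Inverse-square distance factor (a/d)² = 1.0355² = 1.072260.
Q̄ = (S₀/π) × 1.072260 × [bracket] = (2393/π) × 1.072260 × 1.072617 = 876.07 W/m².
Daily total = Q̄ × 51.80 h × 3600 s/h = 876.07 × 51.80 × 3600 / 10⁶ = 163.4 MJ/m².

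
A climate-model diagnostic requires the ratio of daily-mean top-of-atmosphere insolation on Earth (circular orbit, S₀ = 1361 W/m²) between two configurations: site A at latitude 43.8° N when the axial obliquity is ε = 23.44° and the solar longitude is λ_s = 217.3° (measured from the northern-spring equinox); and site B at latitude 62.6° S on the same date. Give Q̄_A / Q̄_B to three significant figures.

Q̄_A / Q̄_B ≈ 0.549

— Configuration A (φ=+43.8°):
Solar declination: sin δ = sin ε · sin λ_s = sin 23.44° × sin 217.3° = -0.24106, so δ = -13.949°.
cos H₀ = −tan(+43.8°) tan(-13.949°) = 0.2382, H₀ = 1.3303 rad.
Bracket: H₀ sin φ sin δ + cos φ cos δ sin H₀ = 1.3303×0.69214×-0.24106 + 0.72176×0.97051×0.97122 = -0.221957 + 0.680316 = 0.458359.
Q̄ = (S₀/π) × [bracket] = (1361/π) × 0.458359 = 198.57 W/m².
— Configuration B (φ=-62.6°):
cos H₀ = −tan(-62.6°) tan(-13.949°) = -0.4792, H₀ = 2.0705 rad.
Bracket: H₀ sin φ sin δ + cos φ cos δ sin H₀ = 2.0705×-0.88782×-0.24106 + 0.46020×0.97051×0.87772 = 0.443124 + 0.392015 = 0.835139.
Q̄ = (S₀/π) × [bracket] = (1361/π) × 0.835139 = 361.80 W/m².
Ratio Q̄_A / Q̄_B = 198.57 / 361.80 = 0.5488.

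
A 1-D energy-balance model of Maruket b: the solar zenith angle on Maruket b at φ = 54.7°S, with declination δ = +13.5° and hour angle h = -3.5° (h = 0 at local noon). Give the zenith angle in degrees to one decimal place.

cos θ_z = sin φ sin δ + cos φ cos δ cos h = -0.190524 + 0.560843 = 0.370319.
θ_z = arccos(0.370319) = 68.3°.

θ_z = 68.3°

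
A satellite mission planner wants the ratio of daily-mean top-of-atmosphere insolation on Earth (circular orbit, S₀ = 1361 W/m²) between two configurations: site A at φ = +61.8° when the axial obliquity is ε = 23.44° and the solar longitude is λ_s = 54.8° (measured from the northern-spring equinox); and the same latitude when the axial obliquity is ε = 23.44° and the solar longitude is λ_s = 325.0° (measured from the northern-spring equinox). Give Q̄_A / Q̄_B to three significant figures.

Q̄_A / Q̄_B ≈ 5.25

— Configuration A (φ=+61.8°):
Solar declination: sin δ = sin ε · sin λ_s = sin 23.44° × sin 54.8° = 0.32505, so δ = +18.969°.
cos H₀ = −tan(+61.8°) tan(+18.969°) = -0.6410, H₀ = 2.2666 rad.
Bracket: H₀ sin φ sin δ + cos φ cos δ sin H₀ = 2.2666×0.88130×0.32505 + 0.47255×0.94570×0.76752 = 0.649305 + 0.342997 = 0.992302.
Q̄ = (S₀/π) × [bracket] = (1361/π) × 0.992302 = 429.88 W/m².
— Configuration B (φ=+61.8°):
Solar declination: sin δ = sin ε · sin λ_s = sin 23.44° × sin 325.0° = -0.22816, so δ = -13.189°.
cos H₀ = −tan(+61.8°) tan(-13.189°) = 0.4370, H₀ = 1.1185 rad.
Bracket: H₀ sin φ sin δ + cos φ cos δ sin H₀ = 1.1185×0.88130×-0.22816 + 0.47255×0.97362×0.89944 = -0.224905 + 0.413818 = 0.188913.
Q̄ = (S₀/π) × [bracket] = (1361/π) × 0.188913 = 81.841 W/m².
Ratio Q̄_A / Q̄_B = 429.88 / 81.841 = 5.253.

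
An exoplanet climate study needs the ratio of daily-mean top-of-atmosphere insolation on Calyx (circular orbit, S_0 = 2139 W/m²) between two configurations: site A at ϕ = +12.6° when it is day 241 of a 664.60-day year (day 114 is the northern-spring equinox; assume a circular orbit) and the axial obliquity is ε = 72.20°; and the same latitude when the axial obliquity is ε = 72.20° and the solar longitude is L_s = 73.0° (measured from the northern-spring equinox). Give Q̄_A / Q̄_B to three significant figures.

— Configuration A (ϕ=+12.6°):
Solar longitude: L_s = 360° × (241 − 114)/664.60 = 68.793°.
sin δ = sin 72.20° × sin 68.793° = 0.88765, so δ = +62.580°.
cos h₀ = −tan(+12.6°) tan(+62.580°) = -0.4309, h₀ = 2.0162 rad.
Bracket: h₀ sin ϕ sin δ + cos ϕ cos δ sin h₀ = 2.0162×0.21814×0.88765 + 0.97592×0.46051×0.90242 = 0.390401 + 0.405566 = 0.795967.
Q̄ = (S_0/π) × [bracket] = (2139/π) × 0.795967 = 541.95 W/m².
— Configuration B (ϕ=+12.6°):
Solar declination: sin δ = sin ε · sin L_s = sin 72.20° × sin 73.0° = 0.91053, so δ = +65.578°.
cos h₀ = −tan(+12.6°) tan(+65.578°) = -0.4923, h₀ = 2.0855 rad.
Bracket: h₀ sin ϕ sin δ + cos ϕ cos δ sin h₀ = 2.0855×0.21814×0.91053 + 0.97592×0.41345×0.87045 = 0.414228 + 0.351221 = 0.765449.
Q̄ = (S_0/π) × [bracket] = (2139/π) × 0.765449 = 521.17 W/m².
Ratio Q̄_A / Q̄_B = 541.95 / 521.17 = 1.040.

Q̄_A / Q̄_B ≈ 1.04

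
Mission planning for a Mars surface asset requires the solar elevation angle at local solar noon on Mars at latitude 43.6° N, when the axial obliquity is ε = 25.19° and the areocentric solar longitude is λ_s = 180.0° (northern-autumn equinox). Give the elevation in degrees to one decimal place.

sin δ = sin 25.19° × sin 180.0° = 0.00000, so δ = +0.000°.
At local noon the hour angle is zero, so the zenith angle equals |φ − δ| = |+43.6° − (+0.000°)| = 43.600°.
Elevation = 90° − 43.600° = 46.4°.

46.4°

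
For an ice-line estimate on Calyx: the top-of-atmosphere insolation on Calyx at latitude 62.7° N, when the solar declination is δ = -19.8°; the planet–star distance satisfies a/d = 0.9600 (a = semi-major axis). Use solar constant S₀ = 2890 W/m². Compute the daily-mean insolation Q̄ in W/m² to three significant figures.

cos H₀ = −tan(+62.7°) tan(-19.800°) = 0.6975, H₀ = 0.7989 rad.
Bracket: H₀ sin φ sin δ + cos φ cos δ sin H₀ = 0.7989×0.88862×-0.33874 + 0.45865×0.94088×0.71656 = -0.240478 + 0.309220 = 0.068742.
Inverse-square distance factor (a/d)² = 0.9600² = 0.921600.
Q̄ = (S₀/π) × 0.921600 × [bracket] = (2890/π) × 0.921600 × 0.068742 = 58.28 W/m².

Q̄ ≈ 58.3 W/m²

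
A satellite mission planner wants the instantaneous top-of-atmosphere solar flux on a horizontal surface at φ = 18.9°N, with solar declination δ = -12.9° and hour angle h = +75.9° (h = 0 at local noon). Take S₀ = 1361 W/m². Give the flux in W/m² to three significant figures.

207 W/m²

cos θ_z = sin φ sin δ + cos φ cos δ cos h = -0.072315 + 0.224664 = 0.152349.
Flux = S₀ · cos θ_z = 1361 × 0.152349 = 207.3 W/m².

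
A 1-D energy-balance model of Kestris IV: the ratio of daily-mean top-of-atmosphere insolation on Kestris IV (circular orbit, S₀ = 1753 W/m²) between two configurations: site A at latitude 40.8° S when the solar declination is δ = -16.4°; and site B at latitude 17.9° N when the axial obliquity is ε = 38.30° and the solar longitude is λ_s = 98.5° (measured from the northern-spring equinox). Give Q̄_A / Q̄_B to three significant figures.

— Configuration A (φ=-40.8°):
cos H₀ = −tan(-40.8°) tan(-16.400°) = -0.2540, H₀ = 1.8277 rad.
Bracket: H₀ sin φ sin δ + cos φ cos δ sin H₀ = 1.8277×-0.65342×-0.28234 + 0.75700×0.95931×0.96719 = 0.337186 + 0.702371 = 1.039557.
Q̄ = (S₀/π) × [bracket] = (1753/π) × 1.039557 = 580.07 W/m².
— Configuration B (φ=+17.9°):
Solar declination: sin δ = sin ε · sin λ_s = sin 38.30° × sin 98.5° = 0.61297, so δ = +37.805°.
cos H₀ = −tan(+17.9°) tan(+37.805°) = -0.2506, H₀ = 1.8241 rad.
Bracket: H₀ sin φ sin δ + cos φ cos δ sin H₀ = 1.8241×0.30736×0.61297 + 0.95159×0.79011×0.96810 = 0.343665 + 0.727876 = 1.071541.
Q̄ = (S₀/π) × [bracket] = (1753/π) × 1.071541 = 597.92 W/m².
Ratio Q̄_A / Q̄_B = 580.07 / 597.92 = 0.9701.

Q̄_A / Q̄_B ≈ 0.970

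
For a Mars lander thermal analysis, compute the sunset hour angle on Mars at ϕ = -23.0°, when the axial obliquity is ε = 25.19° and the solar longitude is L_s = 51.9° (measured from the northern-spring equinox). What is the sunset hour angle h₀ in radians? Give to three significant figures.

h₀ = 1.42 rad

Solar declination: sin δ = sin ε · sin L_s = sin 25.19° × sin 51.9° = 0.33494, so δ = +19.569°.
cos h₀ = −tan ϕ · tan δ = −tan(-23.0°) × tan(+19.569°) = 0.1509, so h₀ = 1.4193 rad = 81.32°.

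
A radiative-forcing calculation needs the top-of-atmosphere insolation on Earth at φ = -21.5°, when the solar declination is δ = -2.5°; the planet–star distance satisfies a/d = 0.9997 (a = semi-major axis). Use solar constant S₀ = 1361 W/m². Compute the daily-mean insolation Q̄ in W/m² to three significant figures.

cos H₀ = −tan(-21.5°) tan(-2.500°) = -0.0172, H₀ = 1.5880 rad.
Bracket: H₀ sin φ sin δ + cos φ cos δ sin H₀ = 1.5880×-0.36650×-0.04362 + 0.93042×0.99905×0.99985 = 0.025387 + 0.929397 = 0.954784.
Inverse-square distance factor (a/d)² = 0.9997² = 0.999400.
Q̄ = (S₀/π) × 0.999400 × [bracket] = (1361/π) × 0.999400 × 0.954784 = 413.4 W/m².

Q̄ ≈ 413 W/m²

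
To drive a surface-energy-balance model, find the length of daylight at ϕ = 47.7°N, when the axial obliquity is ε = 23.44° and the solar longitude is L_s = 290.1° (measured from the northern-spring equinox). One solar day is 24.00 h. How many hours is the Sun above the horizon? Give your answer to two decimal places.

8.50 h

Solar declination: sin δ = sin ε · sin L_s = sin 23.44° × sin 290.1° = -0.37356, so δ = -21.935°.
cos h₀ = −tan ϕ · tan δ = −tan(+47.7°) × tan(-21.935°) = 0.4426, so h₀ = 1.1123 rad = 63.73°.
Daylight = 2h₀/(2π) × 24.00 h = (1.1123/π) × 24.00 = 8.50 h.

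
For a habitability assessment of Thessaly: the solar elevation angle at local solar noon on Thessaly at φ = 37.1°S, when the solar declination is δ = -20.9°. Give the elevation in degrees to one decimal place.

At local noon the hour angle is zero, so the zenith angle equals |φ − δ| = |-37.1° − (-20.900°)| = 16.200°.
Elevation = 90° − 16.200° = 73.8°.

73.8°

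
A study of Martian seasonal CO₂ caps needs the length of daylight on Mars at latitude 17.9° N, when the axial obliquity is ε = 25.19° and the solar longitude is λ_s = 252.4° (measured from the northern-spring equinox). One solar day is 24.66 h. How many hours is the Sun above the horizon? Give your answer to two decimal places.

Solar declination: sin δ = sin ε · sin λ_s = sin 25.19° × sin 252.4° = -0.40570, so δ = -23.935°.
cos H₀ = −tan φ · tan δ = −tan(+17.9°) × tan(-23.935°) = 0.1434, so H₀ = 1.4269 rad = 81.76°.
Daylight = 2H₀/(2π) × 24.66 h = (1.4269/π) × 24.66 = 11.20 h.

11.20 h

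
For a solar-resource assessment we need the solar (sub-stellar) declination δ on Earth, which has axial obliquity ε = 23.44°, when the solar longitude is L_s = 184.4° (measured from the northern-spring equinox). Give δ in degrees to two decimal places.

sin δ = sin ε · sin L_s = sin 23.44° × sin 184.4° = -0.030518.
δ = arcsin(-0.030518) = -1.75°.

δ = -1.75°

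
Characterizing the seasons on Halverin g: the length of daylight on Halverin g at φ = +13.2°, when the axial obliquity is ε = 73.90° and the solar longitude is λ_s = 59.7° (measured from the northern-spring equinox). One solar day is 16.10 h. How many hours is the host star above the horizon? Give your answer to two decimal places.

9.87 h

Solar declination: sin δ = sin ε · sin λ_s = sin 73.90° × sin 59.7° = 0.82953, so δ = +56.051°.
cos H₀ = −tan φ · tan δ = −tan(+13.2°) × tan(+56.051°) = -0.3484, so H₀ = 1.9267 rad = 110.39°.
Daylight = 2H₀/(2π) × 16.10 h = (1.9267/π) × 16.10 = 9.87 h.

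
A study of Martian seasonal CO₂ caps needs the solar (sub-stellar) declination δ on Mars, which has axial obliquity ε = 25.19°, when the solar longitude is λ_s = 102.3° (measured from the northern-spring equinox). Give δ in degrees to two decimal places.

δ = +24.57°

sin δ = sin ε · sin λ_s = sin 25.19° × sin 102.3° = 0.415851.
δ = arcsin(0.415851) = +24.57°.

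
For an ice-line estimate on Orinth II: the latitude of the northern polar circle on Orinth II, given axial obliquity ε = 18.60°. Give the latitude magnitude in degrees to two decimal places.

71.40°

The polar circle is the lowest latitude that experiences at least one full rotation of continuous daylight at the northern-summer solstice; it lies at |φ| = 90° − ε = 90° − 18.60° = 71.40°.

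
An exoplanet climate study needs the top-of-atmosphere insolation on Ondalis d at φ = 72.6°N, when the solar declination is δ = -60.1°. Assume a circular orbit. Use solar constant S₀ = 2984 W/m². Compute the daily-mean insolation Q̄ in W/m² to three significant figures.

Q̄ ≈ 0.00 W/m²

cos H₀ = −tan(+72.6°) tan(-60.100°) = 5.5493 ≥ 1 ⇒ polar night, H₀ = 0 and Q̄ = 0.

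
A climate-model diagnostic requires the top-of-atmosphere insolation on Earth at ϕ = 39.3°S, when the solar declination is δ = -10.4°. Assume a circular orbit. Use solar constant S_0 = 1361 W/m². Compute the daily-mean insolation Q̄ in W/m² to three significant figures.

cos h₀ = −tan(-39.3°) tan(-10.400°) = -0.1502, h₀ = 1.7216 rad.
Bracket: h₀ sin ϕ sin δ + cos ϕ cos δ sin h₀ = 1.7216×-0.63338×-0.18052 + 0.77384×0.98357×0.98865 = 0.196844 + 0.752487 = 0.949331.
Q̄ = (S_0/π) × [bracket] = (1361/π) × 0.949331 = 411.3 W/m².

Q̄ ≈ 411 W/m²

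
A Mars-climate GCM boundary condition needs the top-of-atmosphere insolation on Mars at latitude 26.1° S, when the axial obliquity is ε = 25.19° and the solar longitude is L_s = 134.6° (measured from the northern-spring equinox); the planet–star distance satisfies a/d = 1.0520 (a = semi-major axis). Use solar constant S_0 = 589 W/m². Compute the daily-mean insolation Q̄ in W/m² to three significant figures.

Solar declination: sin δ = sin ε · sin L_s = sin 25.19° × sin 134.6° = 0.30305, so δ = +17.641°.
cos h₀ = −tan(-26.1°) tan(+17.641°) = 0.1558, h₀ = 1.4144 rad.
Bracket: h₀ sin ϕ sin δ + cos ϕ cos δ sin h₀ = 1.4144×-0.43994×0.30305 + 0.89803×0.95297×0.98779 = -0.188573 + 0.845346 = 0.656773.
Inverse-square distance factor (a/d)² = 1.0520² = 1.106704.
Q̄ = (S_0/π) × 1.106704 × [bracket] = (589/π) × 1.106704 × 0.656773 = 136.3 W/m².

Q̄ ≈ 136 W/m²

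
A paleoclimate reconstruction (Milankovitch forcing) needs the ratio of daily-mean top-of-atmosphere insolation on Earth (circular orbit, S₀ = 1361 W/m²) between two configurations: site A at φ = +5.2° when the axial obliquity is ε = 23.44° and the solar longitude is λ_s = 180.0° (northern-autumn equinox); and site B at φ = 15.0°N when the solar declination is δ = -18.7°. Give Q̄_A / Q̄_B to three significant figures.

Q̄_A / Q̄_B ≈ 1.26

— Configuration A (φ=+5.2°):
Solar declination: sin δ = sin ε · sin λ_s = sin 23.44° × sin 180.0° = 0.00000, so δ = +0.000°.
cos H₀ = −tan(+5.2°) tan(+0.000°) = -0.0000, H₀ = 1.5708 rad.
Bracket: H₀ sin φ sin δ + cos φ cos δ sin H₀ = 1.5708×0.09063×0.00000 + 0.99588×1.00000×1.00000 = 0.000000 + 0.995880 = 0.995880.
Q̄ = (S₀/π) × [bracket] = (1361/π) × 0.995880 = 431.43 W/m².
— Configuration B (φ=+15.0°):
cos H₀ = −tan(+15.0°) tan(-18.700°) = 0.0907, H₀ = 1.4800 rad.
Bracket: H₀ sin φ sin δ + cos φ cos δ sin H₀ = 1.4800×0.25882×-0.32061 + 0.96593×0.94721×0.99588 = -0.122811 + 0.911169 = 0.788358.
Q̄ = (S₀/π) × [bracket] = (1361/π) × 0.788358 = 341.53 W/m².
Ratio Q̄_A / Q̄_B = 431.43 / 341.53 = 1.263.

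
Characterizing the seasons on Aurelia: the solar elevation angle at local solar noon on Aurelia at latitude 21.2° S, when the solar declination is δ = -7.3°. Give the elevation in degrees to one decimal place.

At local noon the hour angle is zero, so the zenith angle equals |φ − δ| = |-21.2° − (-7.300°)| = 13.900°.
Elevation = 90° − 13.900° = 76.1°.

76.1°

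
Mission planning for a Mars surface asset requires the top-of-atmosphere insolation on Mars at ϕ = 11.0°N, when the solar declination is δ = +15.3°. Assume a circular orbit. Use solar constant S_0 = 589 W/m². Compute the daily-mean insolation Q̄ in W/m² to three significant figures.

Q̄ ≈ 193 W/m²

cos h₀ = −tan(+11.0°) tan(+15.300°) = -0.0532, h₀ = 1.6240 rad.
Bracket: h₀ sin ϕ sin δ + cos ϕ cos δ sin h₀ = 1.6240×0.19081×0.26387 + 0.98163×0.96456×0.99859 = 0.081767 + 0.945506 = 1.027273.
Q̄ = (S_0/π) × [bracket] = (589/π) × 1.027273 = 192.6 W/m².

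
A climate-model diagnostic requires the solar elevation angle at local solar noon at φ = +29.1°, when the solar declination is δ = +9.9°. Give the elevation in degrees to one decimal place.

At local noon the hour angle is zero, so the zenith angle equals |φ − δ| = |+29.1° − (+9.900°)| = 19.200°.
Elevation = 90° − 19.200° = 70.8°.

70.8°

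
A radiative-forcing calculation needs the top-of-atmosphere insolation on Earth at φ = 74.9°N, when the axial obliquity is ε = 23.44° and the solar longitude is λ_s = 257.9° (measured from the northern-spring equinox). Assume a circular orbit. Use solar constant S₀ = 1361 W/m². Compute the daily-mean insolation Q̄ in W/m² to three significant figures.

Q̄ ≈ 0.00 W/m²

Solar declination: sin δ = sin ε · sin λ_s = sin 23.44° × sin 257.9° = -0.38895, so δ = -22.889°.
cos H₀ = −tan(+74.9°) tan(-22.889°) = 1.5647 ≥ 1 ⇒ polar night, H₀ = 0 and Q̄ = 0.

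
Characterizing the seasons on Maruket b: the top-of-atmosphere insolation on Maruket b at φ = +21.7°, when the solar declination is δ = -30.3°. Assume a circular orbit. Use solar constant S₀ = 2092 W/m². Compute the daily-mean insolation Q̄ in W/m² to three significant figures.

Q̄ ≈ 354 W/m²

cos H₀ = −tan(+21.7°) tan(-30.300°) = 0.2325, H₀ = 1.3361 rad.
Bracket: H₀ sin φ sin δ + cos φ cos δ sin H₀ = 1.3361×0.36975×-0.50453 + 0.92913×0.86340×0.97259 = -0.249249 + 0.780222 = 0.530973.
Q̄ = (S₀/π) × [bracket] = (2092/π) × 0.530973 = 353.6 W/m².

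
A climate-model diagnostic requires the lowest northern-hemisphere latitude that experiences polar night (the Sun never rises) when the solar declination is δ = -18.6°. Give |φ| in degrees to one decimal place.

|φ| = 71.4°

Polar night requires cos H₀ = −tan φ tan δ ≥ 1, i.e. tan φ tan δ ≤ −1.
The boundary is |tan φ| · |tan δ| = 1, so |φ| = 90° − |δ| = 90° − 18.6° = 71.4° in the northern hemisphere.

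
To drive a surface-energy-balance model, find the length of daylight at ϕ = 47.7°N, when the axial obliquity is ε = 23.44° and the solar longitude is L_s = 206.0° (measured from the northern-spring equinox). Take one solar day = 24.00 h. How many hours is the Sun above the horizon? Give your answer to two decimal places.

10.50 h

Solar declination: sin δ = sin ε · sin L_s = sin 23.44° × sin 206.0° = -0.17438, so δ = -10.043°.
cos h₀ = −tan ϕ · tan δ = −tan(+47.7°) × tan(-10.043°) = 0.1946, so h₀ = 1.3749 rad = 78.78°.
Daylight = 2h₀/(2π) × 24.00 h = (1.3749/π) × 24.00 = 10.50 h.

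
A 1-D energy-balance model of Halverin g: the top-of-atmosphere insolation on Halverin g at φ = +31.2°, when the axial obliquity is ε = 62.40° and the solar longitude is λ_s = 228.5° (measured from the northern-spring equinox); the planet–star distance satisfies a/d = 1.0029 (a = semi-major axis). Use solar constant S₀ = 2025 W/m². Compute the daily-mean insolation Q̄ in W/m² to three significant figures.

Solar declination: sin δ = sin ε · sin λ_s = sin 62.40° × sin 228.5° = -0.66373, so δ = -41.585°.
cos H₀ = −tan(+31.2°) tan(-41.585°) = 0.5374, H₀ = 1.0034 rad.
Bracket: H₀ sin φ sin δ + cos φ cos δ sin H₀ = 1.0034×0.51803×-0.66373 + 0.85536×0.74797×0.84332 = -0.345001 + 0.539542 = 0.194541.
Inverse-square distance factor (a/d)² = 1.0029² = 1.005808.
Q̄ = (S₀/π) × 1.005808 × [bracket] = (2025/π) × 1.005808 × 0.194541 = 126.1 W/m².

Q̄ ≈ 126 W/m²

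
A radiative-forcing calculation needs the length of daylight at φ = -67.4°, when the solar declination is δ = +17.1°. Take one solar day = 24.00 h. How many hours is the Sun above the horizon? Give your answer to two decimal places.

5.65 h

cos H₀ = −tan φ · tan δ = −tan(-67.4°) × tan(+17.100°) = 0.7391, so H₀ = 0.7391 rad = 42.35°.
Daylight = 2H₀/(2π) × 24.00 h = (0.7391/π) × 24.00 = 5.65 h.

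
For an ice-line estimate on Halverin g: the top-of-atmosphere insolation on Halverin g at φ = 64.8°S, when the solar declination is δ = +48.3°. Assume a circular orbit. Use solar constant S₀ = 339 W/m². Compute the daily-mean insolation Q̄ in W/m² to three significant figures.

Q̄ ≈ 0.00 W/m²

cos H₀ = −tan(-64.8°) tan(+48.300°) = 2.3852 ≥ 1 ⇒ polar night, H₀ = 0 and Q̄ = 0.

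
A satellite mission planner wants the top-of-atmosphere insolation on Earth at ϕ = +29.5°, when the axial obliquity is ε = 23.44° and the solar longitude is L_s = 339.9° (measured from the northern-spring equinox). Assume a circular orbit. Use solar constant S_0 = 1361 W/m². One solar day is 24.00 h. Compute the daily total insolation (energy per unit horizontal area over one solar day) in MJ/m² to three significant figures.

28.4 MJ/m²

Solar declination: sin δ = sin ε · sin L_s = sin 23.44° × sin 339.9° = -0.13670, so δ = -7.857°.
cos h₀ = −tan(+29.5°) tan(-7.857°) = 0.0781, h₀ = 1.4926 rad.
Bracket: h₀ sin ϕ sin δ + cos ϕ cos δ sin h₀ = 1.4926×0.49242×-0.13670 + 0.87036×0.99061×0.99695 = -0.100473 + 0.859558 = 0.759085.
Q̄ = (S_0/π) × [bracket] = (1361/π) × 0.759085 = 328.85 W/m².
Daily total = Q̄ × 24.00 h × 3600 s/h = 328.85 × 24.00 × 3600 / 10⁶ = 28.41 MJ/m².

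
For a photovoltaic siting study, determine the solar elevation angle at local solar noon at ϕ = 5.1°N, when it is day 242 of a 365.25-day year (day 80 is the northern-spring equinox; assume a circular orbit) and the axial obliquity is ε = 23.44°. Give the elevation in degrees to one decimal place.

Solar longitude: L_s = 360° × (242 − 80)/365.25 = 159.671°.
sin δ = sin 23.44° × sin 159.671° = 0.13819, so δ = +7.943°.
At local noon the hour angle is zero, so the zenith angle equals |ϕ − δ| = |+5.1° − (+7.943°)| = 2.843°.
Elevation = 90° − 2.843° = 87.2°.

87.2°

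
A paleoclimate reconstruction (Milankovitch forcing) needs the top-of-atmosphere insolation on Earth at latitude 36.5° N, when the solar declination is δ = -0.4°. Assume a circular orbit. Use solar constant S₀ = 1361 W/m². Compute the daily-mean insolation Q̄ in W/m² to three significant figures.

cos H₀ = −tan(+36.5°) tan(-0.400°) = 0.0052, H₀ = 1.5656 rad.
Bracket: H₀ sin φ sin δ + cos φ cos δ sin H₀ = 1.5656×0.59482×-0.00698 + 0.80386×0.99998×0.99999 = -0.006500 + 0.803836 = 0.797336.
Q̄ = (S₀/π) × [bracket] = (1361/π) × 0.797336 = 345.4 W/m².

Q̄ ≈ 345 W/m²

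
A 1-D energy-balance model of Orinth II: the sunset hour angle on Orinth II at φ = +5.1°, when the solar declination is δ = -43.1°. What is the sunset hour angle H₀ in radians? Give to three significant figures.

cos H₀ = −tan φ · tan δ = −tan(+5.1°) × tan(-43.100°) = 0.0835, so H₀ = 1.4872 rad = 85.21°.

H₀ = 1.49 rad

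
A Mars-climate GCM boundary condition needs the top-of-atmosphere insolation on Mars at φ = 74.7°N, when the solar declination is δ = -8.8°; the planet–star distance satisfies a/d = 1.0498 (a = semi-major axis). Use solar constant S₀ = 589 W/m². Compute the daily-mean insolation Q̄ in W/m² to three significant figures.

Q̄ ≈ 14.9 W/m²

cos H₀ = −tan(+74.7°) tan(-8.800°) = 0.5659, H₀ = 0.9693 rad.
Bracket: H₀ sin φ sin δ + cos φ cos δ sin H₀ = 0.9693×0.96456×-0.15299 + 0.26387×0.98823×0.82449 = -0.143038 + 0.214998 = 0.071960.
Inverse-square distance factor (a/d)² = 1.0498² = 1.102080.
Q̄ = (S₀/π) × 1.102080 × [bracket] = (589/π) × 1.102080 × 0.071960 = 14.87 W/m².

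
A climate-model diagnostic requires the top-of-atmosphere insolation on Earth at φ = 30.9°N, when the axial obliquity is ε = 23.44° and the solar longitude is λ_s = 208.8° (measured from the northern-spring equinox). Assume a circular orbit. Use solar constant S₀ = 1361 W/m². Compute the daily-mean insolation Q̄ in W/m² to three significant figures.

Q̄ ≈ 300 W/m²

Solar declination: sin δ = sin ε · sin λ_s = sin 23.44° × sin 208.8° = -0.19164, so δ = -11.048°.
cos H₀ = −tan(+30.9°) tan(-11.048°) = 0.1169, H₀ = 1.4537 rad.
Bracket: H₀ sin φ sin δ + cos φ cos δ sin H₀ = 1.4537×0.51354×-0.19164 + 0.85806×0.98147×0.99315 = -0.143066 + 0.836391 = 0.693325.
Q̄ = (S₀/π) × [bracket] = (1361/π) × 0.693325 = 300.4 W/m².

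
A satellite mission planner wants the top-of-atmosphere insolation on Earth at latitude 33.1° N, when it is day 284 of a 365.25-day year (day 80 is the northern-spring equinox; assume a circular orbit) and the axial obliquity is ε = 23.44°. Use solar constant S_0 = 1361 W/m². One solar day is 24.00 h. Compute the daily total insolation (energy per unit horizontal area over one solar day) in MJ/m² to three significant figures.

26.6 MJ/m²

Solar longitude: L_s = 360° × (284 − 80)/365.25 = 201.068°.
sin δ = sin 23.44° × sin 201.068° = -0.14299, so δ = -8.221°.
cos h₀ = −tan(+33.1°) tan(-8.221°) = 0.0942, h₀ = 1.4765 rad.
Bracket: h₀ sin ϕ sin δ + cos ϕ cos δ sin h₀ = 1.4765×0.54610×-0.14299 + 0.83772×0.98972×0.99555 = -0.115295 + 0.825419 = 0.710124.
Q̄ = (S_0/π) × [bracket] = (1361/π) × 0.710124 = 307.64 W/m².
Daily total = Q̄ × 24.00 h × 3600 s/h = 307.64 × 24.00 × 3600 / 10⁶ = 26.58 MJ/m².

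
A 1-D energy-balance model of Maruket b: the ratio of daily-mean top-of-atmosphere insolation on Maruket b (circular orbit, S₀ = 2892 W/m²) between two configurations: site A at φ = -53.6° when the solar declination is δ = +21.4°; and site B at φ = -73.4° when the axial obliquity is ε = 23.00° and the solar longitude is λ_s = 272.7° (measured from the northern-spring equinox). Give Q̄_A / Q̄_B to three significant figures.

— Configuration A (φ=-53.6°):
cos H₀ = −tan(-53.6°) tan(+21.400°) = 0.5316, H₀ = 1.0104 rad.
Bracket: H₀ sin φ sin δ + cos φ cos δ sin H₀ = 1.0104×-0.80489×0.36488 + 0.59342×0.93106×0.84702 = -0.296743 + 0.467987 = 0.171244.
Q̄ = (S₀/π) × [bracket] = (2892/π) × 0.171244 = 157.64 W/m².
— Configuration B (φ=-73.4°):
Solar declination: sin δ = sin ε · sin λ_s = sin 23.00° × sin 272.7° = -0.39030, so δ = -22.973°.
cos H₀ = −tan(-73.4°) tan(-22.973°) = -1.4220 ≤ −1 ⇒ polar day, H₀ = π.
Bracket: H₀ sin φ sin δ + cos φ cos δ sin H₀ = 3.1416×-0.95832×-0.39030 + 0.28569×0.92069×0.00000 = 1.175060 + 0.000000 = 1.175060.
Q̄ = (S₀/π) × [bracket] = (2892/π) × 1.175060 = 1081.7 W/m².
Ratio Q̄_A / Q̄_B = 157.64 / 1081.7 = 0.1457.

Q̄_A / Q̄_B ≈ 0.146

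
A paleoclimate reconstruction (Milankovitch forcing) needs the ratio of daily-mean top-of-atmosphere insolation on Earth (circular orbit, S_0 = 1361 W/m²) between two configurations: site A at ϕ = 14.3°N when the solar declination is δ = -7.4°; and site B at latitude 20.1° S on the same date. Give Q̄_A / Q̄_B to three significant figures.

Q̄_A / Q̄_B ≈ 0.910

— Configuration A (ϕ=+14.3°):
cos h₀ = −tan(+14.3°) tan(-7.400°) = 0.0331, h₀ = 1.5377 rad.
Bracket: h₀ sin ϕ sin δ + cos ϕ cos δ sin h₀ = 1.5377×0.24700×-0.12880 + 0.96902×0.99167×0.99945 = -0.048920 + 0.960420 = 0.911500.
Q̄ = (S_0/π) × [bracket] = (1361/π) × 0.911500 = 394.88 W/m².
— Configuration B (ϕ=-20.1°):
cos h₀ = −tan(-20.1°) tan(-7.400°) = -0.0475, h₀ = 1.6183 rad.
Bracket: h₀ sin ϕ sin δ + cos ϕ cos δ sin h₀ = 1.6183×-0.34366×-0.12880 + 0.93909×0.99167×0.99887 = 0.071631 + 0.930215 = 1.001846.
Q̄ = (S_0/π) × [bracket] = (1361/π) × 1.001846 = 434.02 W/m².
Ratio Q̄_A / Q̄_B = 394.88 / 434.02 = 0.9098.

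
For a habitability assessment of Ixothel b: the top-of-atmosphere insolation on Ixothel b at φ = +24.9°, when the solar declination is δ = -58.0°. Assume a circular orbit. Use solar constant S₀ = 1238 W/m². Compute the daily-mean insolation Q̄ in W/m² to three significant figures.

cos H₀ = −tan(+24.9°) tan(-58.000°) = 0.7429, H₀ = 0.7335 rad.
Bracket: H₀ sin φ sin δ + cos φ cos δ sin H₀ = 0.7335×0.42104×-0.84805 + 0.90704×0.52992×0.66946 = -0.261906 + 0.321782 = 0.059876.
Q̄ = (S₀/π) × [bracket] = (1238/π) × 0.059876 = 23.60 W/m².

Q̄ ≈ 23.6 W/m²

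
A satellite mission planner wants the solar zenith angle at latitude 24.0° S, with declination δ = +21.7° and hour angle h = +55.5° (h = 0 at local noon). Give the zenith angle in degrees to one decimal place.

cos θ_z = sin φ sin δ + cos φ cos δ cos h = -0.150390 + 0.480768 = 0.330378.
θ_z = arccos(0.330378) = 70.7°.

θ_z = 70.7°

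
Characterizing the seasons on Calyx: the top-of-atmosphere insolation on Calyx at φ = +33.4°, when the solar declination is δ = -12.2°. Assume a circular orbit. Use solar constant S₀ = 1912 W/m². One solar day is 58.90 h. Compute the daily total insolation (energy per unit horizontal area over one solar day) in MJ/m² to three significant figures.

82.8 MJ/m²

cos H₀ = −tan(+33.4°) tan(-12.200°) = 0.1426, H₀ = 1.4277 rad.
Bracket: H₀ sin φ sin δ + cos φ cos δ sin H₀ = 1.4277×0.55048×-0.21132 + 0.83485×0.97742×0.98979 = -0.166081 + 0.807668 = 0.641587.
Q̄ = (S₀/π) × [bracket] = (1912/π) × 0.641587 = 390.48 W/m².
Daily total = Q̄ × 58.90 h × 3600 s/h = 390.48 × 58.90 × 3600 / 10⁶ = 82.80 MJ/m².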